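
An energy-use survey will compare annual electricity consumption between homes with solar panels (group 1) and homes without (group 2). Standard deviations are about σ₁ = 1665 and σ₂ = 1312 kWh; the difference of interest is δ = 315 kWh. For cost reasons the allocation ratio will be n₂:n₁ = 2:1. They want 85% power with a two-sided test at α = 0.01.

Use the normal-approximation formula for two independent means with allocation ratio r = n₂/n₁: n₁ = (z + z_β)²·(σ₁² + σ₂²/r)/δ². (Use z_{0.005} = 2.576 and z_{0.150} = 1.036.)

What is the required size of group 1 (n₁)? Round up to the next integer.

n₁ = 478

n₁ = (z_{α/2} + z_β)² · (σ₁² + σ₂²/r) / δ²
   = (2.576 + 1.036)² · (1665² + 1312²/2) / 315²
   = 13.0465 · (2772225 + 860672) / 99225
   = 13.0465 · 3632897 / 99225
   = 477.67
Round up → n₁ = 478; n₂ = r·n₁ = 2 × 478 = 956.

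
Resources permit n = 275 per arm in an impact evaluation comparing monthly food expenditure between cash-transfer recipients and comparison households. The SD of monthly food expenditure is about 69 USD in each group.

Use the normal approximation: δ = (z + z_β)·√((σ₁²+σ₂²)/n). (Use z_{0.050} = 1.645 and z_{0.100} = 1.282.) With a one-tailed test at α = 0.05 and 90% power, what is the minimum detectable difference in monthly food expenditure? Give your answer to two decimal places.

Minimum detectable difference ≈ 17.22 USD

δ = (z_α + z_β) · √((σ₁²+σ₂²)/n)
  = (1.645 + 1.282) · √(9522/275)
  = 2.927 · √34.6255
  = 2.927 · 5.8843
  = 17.2235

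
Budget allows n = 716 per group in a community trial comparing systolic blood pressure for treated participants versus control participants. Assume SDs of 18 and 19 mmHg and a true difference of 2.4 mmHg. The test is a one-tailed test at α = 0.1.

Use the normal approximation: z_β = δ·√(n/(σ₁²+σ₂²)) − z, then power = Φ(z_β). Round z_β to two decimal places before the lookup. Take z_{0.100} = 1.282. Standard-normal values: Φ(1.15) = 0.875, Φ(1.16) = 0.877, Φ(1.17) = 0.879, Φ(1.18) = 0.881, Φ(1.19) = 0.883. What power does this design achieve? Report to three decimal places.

Power ≈ 0.879

z_β = δ·√(n/(σ₁²+σ₂²)) − z_α
    = 2.4 · √(716/685) − 1.282
    = 2.4 · 1.02238 − 1.282
    = 2.4537 − 1.282 = 1.1717 → 1.17
Power = Φ(1.17) = 0.879.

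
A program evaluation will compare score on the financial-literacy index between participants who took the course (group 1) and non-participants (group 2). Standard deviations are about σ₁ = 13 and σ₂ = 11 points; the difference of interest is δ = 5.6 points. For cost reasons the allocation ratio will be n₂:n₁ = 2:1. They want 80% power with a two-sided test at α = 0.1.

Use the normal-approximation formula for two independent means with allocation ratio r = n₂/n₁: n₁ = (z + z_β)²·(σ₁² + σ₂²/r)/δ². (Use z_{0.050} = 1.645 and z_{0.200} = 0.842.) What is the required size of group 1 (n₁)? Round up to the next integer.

n₁ = (z_{α/2} + z_β)² · (σ₁² + σ₂²/r) / δ²
   = (1.645 + 0.842)² · (13² + 11²/2) / 5.6²
   = 6.1852 · (169 + 60.5) / 31.36
   = 6.1852 · 229.5 / 31.36
   = 45.26
Round up → n₁ = 46; n₂ = r·n₁ = 2 × 46 = 92.

n₁ = 46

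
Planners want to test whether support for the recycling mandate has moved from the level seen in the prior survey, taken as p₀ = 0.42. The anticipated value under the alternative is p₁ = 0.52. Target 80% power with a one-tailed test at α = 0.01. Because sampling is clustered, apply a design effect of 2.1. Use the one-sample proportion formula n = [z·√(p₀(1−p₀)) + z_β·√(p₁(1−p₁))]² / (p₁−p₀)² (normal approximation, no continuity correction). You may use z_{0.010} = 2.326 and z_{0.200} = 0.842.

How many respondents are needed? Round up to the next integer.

n = 517

n = [z_α·√(p₀q₀) + z_β·√(p₁q₁)]² / (p₁ − p₀)²
  = [2.326·√(0.42·0.58) + 0.842·√(0.52·0.48)]² / (0.10)²
  = [2.326·0.4936 + 0.842·0.4996]² / 0.0100
  = [1.5687]² / 0.0100
  = 246.08
Design effect: 2.1 × 246.08 = 516.76.
Round up → n = 517.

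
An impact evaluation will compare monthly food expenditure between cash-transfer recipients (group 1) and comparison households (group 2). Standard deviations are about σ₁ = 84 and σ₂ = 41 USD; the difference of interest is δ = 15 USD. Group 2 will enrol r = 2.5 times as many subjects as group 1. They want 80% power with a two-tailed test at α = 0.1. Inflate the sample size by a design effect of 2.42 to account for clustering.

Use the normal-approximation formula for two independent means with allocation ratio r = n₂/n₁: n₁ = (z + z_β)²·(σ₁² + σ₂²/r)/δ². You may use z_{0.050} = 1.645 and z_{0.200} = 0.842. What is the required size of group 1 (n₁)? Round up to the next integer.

n₁ = 515

n₁ = (z_{α/2} + z_β)² · (σ₁² + σ₂²/r) / δ²
   = (1.645 + 0.842)² · (84² + 41²/2.5) / 15²
   = 6.1852 · (7056 + 672.4) / 225
   = 6.1852 · 7728.4 / 225
   = 212.45
Design effect: 2.42 × 212.45 = 514.13.
Round up → n₁ = 515; n₂ = r·n₁ = 2.5 × 515 = 1288.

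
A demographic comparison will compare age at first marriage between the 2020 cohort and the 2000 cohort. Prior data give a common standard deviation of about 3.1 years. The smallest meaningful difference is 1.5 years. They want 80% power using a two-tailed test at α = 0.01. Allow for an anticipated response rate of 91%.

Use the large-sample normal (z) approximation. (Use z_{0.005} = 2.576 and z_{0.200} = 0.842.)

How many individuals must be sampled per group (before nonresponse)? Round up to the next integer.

n = 110 per group

n = (z_{α/2} + z_β)² · (σ₁² + σ₂²) / δ²
  = (2.576 + 0.842)² · (2·3.1² = 19.22) / 1.5²
  = 11.6827 · 19.22 / 2.25
  = 99.80
Adjust for 91% response: 99.80 / 0.91 = 109.67.
Round up → n = 110 per group.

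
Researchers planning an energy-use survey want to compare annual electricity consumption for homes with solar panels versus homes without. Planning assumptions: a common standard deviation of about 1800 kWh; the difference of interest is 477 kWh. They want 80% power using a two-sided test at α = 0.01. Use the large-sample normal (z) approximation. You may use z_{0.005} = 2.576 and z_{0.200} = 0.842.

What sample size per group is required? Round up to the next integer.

n = (z_{α/2} + z_β)² · (σ₁² + σ₂²) / δ²
  = (2.576 + 0.842)² · (2·1800² = 6480000) / 477²
  = 11.6827 · 6480000 / 227529
  = 332.72
Round up → n = 333 per group.

n = 333 per group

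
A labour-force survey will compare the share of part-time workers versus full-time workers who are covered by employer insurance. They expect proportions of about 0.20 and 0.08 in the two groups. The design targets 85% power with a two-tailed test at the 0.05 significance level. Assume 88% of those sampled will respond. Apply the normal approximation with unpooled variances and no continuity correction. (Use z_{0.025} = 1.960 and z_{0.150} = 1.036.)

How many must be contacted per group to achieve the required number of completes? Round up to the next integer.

n = (z_{α/2} + z_β)² · [p₁(1−p₁) + p₂(1−p₂)] / (p₁ − p₂)²
  = (1.960 + 1.036)² · (0.20·0.80 + 0.08·0.92) / (0.12)²
  = (2.996)² · (0.1600 + 0.0736) / 0.0144
  = 8.9760 · 0.2336 / 0.0144
  = 145.61
Adjust for 88% response: 145.61 / 0.88 = 165.47.
Round up → n = 166 per group.

n = 166 per group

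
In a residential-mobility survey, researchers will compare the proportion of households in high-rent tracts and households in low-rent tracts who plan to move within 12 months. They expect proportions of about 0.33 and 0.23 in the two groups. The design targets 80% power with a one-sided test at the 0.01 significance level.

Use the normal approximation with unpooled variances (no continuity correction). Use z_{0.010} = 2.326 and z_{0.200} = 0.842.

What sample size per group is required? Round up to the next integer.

n = 400 per group

n = (z_α + z_β)² · [p₁(1−p₁) + p₂(1−p₂)] / (p₁ − p₂)²
  = (2.326 + 0.842)² · (0.33·0.67 + 0.23·0.77) / (0.10)²
  = (3.168)² · (0.2211 + 0.1771) / 0.0100
  = 10.0362 · 0.3982 / 0.0100
  = 399.64
Round up → n = 400 per group.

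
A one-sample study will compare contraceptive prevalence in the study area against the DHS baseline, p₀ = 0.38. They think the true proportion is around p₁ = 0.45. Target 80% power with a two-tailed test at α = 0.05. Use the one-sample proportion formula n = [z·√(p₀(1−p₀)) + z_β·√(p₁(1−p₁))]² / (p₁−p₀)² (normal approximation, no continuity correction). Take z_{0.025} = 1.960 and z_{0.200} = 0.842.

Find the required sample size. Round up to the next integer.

n = [z_{α/2}·√(p₀q₀) + z_β·√(p₁q₁)]² / (p₁ − p₀)²
  = [1.960·√(0.38·0.62) + 0.842·√(0.45·0.55)]² / (0.07)²
  = [1.960·0.4854 + 0.842·0.4975]² / 0.0049
  = [1.3702]² / 0.0049
  = 383.18
Round up → n = 384.

n = 384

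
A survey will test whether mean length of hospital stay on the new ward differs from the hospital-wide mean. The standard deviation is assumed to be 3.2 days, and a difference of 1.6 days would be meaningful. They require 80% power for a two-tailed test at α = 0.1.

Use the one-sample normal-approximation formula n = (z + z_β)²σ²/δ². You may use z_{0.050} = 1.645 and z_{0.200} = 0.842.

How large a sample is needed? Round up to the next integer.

n = 25

n = (z_{α/2} + z_β)² · σ² / δ²
  = (1.645 + 0.842)² · 3.2² / 1.6²
  = 6.1852 · 10.24 / 2.56
  = 24.74
Round up → n = 25.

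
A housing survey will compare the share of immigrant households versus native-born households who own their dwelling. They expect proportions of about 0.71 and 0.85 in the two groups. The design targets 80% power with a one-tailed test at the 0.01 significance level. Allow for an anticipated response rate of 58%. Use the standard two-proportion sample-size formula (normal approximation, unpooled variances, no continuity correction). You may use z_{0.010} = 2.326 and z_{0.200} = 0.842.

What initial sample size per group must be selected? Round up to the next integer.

n = (z_α + z_β)² · [p₁(1−p₁) + p₂(1−p₂)] / (p₁ − p₂)²
  = (2.326 + 0.842)² · (0.71·0.29 + 0.85·0.15) / (-0.14)²
  = (3.168)² · (0.2059 + 0.1275) / 0.0196
  = 10.0362 · 0.3334 / 0.0196
  = 170.72
Adjust for 58% response: 170.72 / 0.58 = 294.34.
Round up → n = 295 per group.

n = 295 per group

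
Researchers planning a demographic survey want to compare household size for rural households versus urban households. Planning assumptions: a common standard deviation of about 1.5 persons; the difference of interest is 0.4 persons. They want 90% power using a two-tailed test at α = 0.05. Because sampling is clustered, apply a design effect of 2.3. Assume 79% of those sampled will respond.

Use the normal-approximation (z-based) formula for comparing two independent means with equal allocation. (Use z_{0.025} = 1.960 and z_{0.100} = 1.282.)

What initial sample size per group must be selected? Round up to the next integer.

n = 861 per group

n = (z_{α/2} + z_β)² · (σ₁² + σ₂²) / δ²
  = (1.960 + 1.282)² · (2·1.5² = 4.5) / 0.4²
  = 10.5106 · 4.5 / 0.16
  = 295.61
Design effect: 2.3 × 295.61 = 679.90.
Adjust for 79% response: 679.90 / 0.79 = 860.64.
Round up → n = 861 per group.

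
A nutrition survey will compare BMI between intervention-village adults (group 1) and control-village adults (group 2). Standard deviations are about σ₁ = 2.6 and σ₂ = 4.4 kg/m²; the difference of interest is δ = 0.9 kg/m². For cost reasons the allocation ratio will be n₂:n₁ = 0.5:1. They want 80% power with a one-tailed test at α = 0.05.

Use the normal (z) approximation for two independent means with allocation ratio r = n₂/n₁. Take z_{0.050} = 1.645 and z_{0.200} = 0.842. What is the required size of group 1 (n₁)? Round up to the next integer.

n₁ = 348

n₁ = (z_α + z_β)² · (σ₁² + σ₂²/r) / δ²
   = (1.645 + 0.842)² · (2.6² + 4.4²/0.5) / 0.9²
   = 6.1852 · (6.76 + 38.72) / 0.81
   = 6.1852 · 45.48 / 0.81
   = 347.29
Round up → n₁ = 348; n₂ = r·n₁ = 0.5 × 348 = 174.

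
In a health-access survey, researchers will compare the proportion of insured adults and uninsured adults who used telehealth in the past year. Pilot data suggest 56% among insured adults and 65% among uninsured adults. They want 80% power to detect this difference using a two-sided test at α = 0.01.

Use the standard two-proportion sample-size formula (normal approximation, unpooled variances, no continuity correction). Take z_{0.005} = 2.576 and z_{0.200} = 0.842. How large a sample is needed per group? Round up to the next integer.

n = (z_{α/2} + z_β)² · [p₁(1−p₁) + p₂(1−p₂)] / (p₁ − p₂)²
  = (2.576 + 0.842)² · (0.56·0.44 + 0.65·0.35) / (-0.09)²
  = (3.418)² · (0.2464 + 0.2275) / 0.0081
  = 11.6827 · 0.4739 / 0.0081
  = 683.51
Round up → n = 684 per group.

n = 684 per group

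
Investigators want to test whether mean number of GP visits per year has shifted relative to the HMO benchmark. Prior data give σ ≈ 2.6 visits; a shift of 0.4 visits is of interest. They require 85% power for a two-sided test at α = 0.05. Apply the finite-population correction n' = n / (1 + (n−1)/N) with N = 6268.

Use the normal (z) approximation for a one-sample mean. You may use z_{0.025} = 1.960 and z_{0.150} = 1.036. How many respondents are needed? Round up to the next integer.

n = (z_{α/2} + z_β)² · σ² / δ²
  = (1.960 + 1.036)² · 2.6² / 0.4²
  = 8.9760 · 6.76 / 0.16
  = 379.24
Finite-population correction (N = 6268): 379.24 / (1 + (379.24 − 1)/6268) = 357.65.
Round up → n = 358.

n = 358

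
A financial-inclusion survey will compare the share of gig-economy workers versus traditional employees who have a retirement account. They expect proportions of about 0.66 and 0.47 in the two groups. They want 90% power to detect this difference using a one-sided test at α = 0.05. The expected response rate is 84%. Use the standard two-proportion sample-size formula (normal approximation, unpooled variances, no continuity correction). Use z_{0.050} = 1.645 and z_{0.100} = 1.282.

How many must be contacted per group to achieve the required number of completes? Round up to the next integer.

n = (z_α + z_β)² · [p₁(1−p₁) + p₂(1−p₂)] / (p₁ − p₂)²
  = (1.645 + 1.282)² · (0.66·0.34 + 0.47·0.53) / (0.19)²
  = (2.927)² · (0.2244 + 0.2491) / 0.0361
  = 8.5673 · 0.4735 / 0.0361
  = 112.37
Adjust for 84% response: 112.37 / 0.84 = 133.78.
Round up → n = 134 per group.

n = 134 per group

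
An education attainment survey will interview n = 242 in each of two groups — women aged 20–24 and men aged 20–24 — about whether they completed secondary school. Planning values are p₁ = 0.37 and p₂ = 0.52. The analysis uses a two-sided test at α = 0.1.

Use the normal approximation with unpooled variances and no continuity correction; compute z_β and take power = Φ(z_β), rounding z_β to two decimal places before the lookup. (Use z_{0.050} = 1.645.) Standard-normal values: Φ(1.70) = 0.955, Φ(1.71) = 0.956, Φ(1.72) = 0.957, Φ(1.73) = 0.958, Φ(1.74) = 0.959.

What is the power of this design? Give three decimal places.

z_β = |p₁−p₂|·√(n/[p₁q₁+p₂q₂]) − z_{α/2}
    = 0.15 · √(242/0.4827) − 1.645
    = 0.15 · 22.3908 − 1.645
    = 3.3586 − 1.645 = 1.7136 → 1.71
Power = Φ(1.71) = 0.956.

Power ≈ 0.956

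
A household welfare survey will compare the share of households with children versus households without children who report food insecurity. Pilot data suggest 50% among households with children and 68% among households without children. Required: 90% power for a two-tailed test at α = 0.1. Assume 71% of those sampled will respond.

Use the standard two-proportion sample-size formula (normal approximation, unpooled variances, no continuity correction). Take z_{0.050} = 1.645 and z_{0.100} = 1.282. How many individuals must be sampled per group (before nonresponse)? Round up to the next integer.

n = 175 per group

n = (z_{α/2} + z_β)² · [p₁(1−p₁) + p₂(1−p₂)] / (p₁ − p₂)²
  = (1.645 + 1.282)² · (0.50·0.50 + 0.68·0.32) / (-0.18)²
  = (2.927)² · (0.2500 + 0.2176) / 0.0324
  = 8.5673 · 0.4676 / 0.0324
  = 123.64
Adjust for 71% response: 123.64 / 0.71 = 174.15.
Round up → n = 175 per group.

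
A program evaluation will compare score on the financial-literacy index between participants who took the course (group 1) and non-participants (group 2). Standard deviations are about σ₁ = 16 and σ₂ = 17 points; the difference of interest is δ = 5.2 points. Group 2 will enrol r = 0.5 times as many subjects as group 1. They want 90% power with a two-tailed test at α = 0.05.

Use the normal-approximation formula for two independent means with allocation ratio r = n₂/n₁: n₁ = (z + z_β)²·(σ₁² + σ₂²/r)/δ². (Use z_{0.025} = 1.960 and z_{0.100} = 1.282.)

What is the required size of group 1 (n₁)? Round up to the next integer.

n₁ = (z_{α/2} + z_β)² · (σ₁² + σ₂²/r) / δ²
   = (1.960 + 1.282)² · (16² + 17²/0.5) / 5.2²
   = 10.5106 · (256 + 578) / 27.04
   = 10.5106 · 834 / 27.04
   = 324.18
Round up → n₁ = 325; n₂ = r·n₁ = 0.5 × 325 = 163.

n₁ = 325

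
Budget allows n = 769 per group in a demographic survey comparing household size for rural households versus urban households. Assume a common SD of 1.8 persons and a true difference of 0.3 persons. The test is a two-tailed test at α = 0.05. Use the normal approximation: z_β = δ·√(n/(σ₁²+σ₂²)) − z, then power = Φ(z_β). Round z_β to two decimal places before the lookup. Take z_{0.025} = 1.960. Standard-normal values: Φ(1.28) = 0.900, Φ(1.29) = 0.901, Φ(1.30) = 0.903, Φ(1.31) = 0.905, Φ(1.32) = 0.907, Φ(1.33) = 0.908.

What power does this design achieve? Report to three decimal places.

Power ≈ 0.905

z_β = δ·√(n/(σ₁²+σ₂²)) − z_{α/2}
    = 0.3 · √(769/6.48) − 1.960
    = 0.3 · 10.89371 − 1.960
    = 3.2681 − 1.960 = 1.3081 → 1.31
Power = Φ(1.31) = 0.905.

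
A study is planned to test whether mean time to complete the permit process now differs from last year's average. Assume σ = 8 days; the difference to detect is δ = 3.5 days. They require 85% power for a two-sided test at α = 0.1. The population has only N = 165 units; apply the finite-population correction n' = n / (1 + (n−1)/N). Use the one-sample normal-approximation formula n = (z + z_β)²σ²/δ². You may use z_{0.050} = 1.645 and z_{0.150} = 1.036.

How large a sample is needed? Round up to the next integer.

n = (z_{α/2} + z_β)² · σ² / δ²
  = (1.645 + 1.036)² · 8² / 3.5²
  = 7.1878 · 64 / 12.25
  = 37.55
Finite-population correction (N = 165): 37.55 / (1 + (37.55 − 1)/165) = 30.74.
Round up → n = 31.

n = 31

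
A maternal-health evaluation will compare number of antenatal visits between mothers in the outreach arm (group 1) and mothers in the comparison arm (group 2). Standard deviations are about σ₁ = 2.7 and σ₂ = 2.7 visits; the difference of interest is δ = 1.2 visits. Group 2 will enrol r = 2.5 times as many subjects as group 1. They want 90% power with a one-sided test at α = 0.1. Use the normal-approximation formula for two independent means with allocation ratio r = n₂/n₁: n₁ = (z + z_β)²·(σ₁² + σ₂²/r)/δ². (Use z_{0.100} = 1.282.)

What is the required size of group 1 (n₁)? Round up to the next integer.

n₁ = (z_α + z_β)² · (σ₁² + σ₂²/r) / δ²
   = (1.282 + 1.282)² · (2.7² + 2.7²/2.5) / 1.2²
   = 6.5741 · (7.29 + 2.916) / 1.44
   = 6.5741 · 10.206 / 1.44
   = 46.59
Round up → n₁ = 47; n₂ = r·n₁ = 2.5 × 47 = 118.

n₁ = 47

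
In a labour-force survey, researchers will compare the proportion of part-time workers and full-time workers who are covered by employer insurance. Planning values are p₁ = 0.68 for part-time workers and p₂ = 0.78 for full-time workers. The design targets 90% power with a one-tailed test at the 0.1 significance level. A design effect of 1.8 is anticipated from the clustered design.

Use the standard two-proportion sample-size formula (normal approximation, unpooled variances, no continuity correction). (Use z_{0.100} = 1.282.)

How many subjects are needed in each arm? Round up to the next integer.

n = 461 per group

n = (z_α + z_β)² · [p₁(1−p₁) + p₂(1−p₂)] / (p₁ − p₂)²
  = (1.282 + 1.282)² · (0.68·0.32 + 0.78·0.22) / (-0.10)²
  = (2.564)² · (0.2176 + 0.1716) / 0.0100
  = 6.5741 · 0.3892 / 0.0100
  = 255.86
Design effect: 1.8 × 255.86 = 460.55.
Round up → n = 461 per group.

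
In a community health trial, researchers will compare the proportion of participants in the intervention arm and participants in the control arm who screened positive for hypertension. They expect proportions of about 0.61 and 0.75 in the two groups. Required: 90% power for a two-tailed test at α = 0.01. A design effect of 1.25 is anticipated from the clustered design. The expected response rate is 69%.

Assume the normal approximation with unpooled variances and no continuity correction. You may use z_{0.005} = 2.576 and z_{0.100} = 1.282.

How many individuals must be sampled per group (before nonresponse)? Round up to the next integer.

n = (z_{α/2} + z_β)² · [p₁(1−p₁) + p₂(1−p₂)] / (p₁ − p₂)²
  = (2.576 + 1.282)² · (0.61·0.39 + 0.75·0.25) / (-0.14)²
  = (3.858)² · (0.2379 + 0.1875) / 0.0196
  = 14.8842 · 0.4254 / 0.0196
  = 323.05
Design effect: 1.25 × 323.05 = 403.81.
Adjust for 69% response: 403.81 / 0.69 = 585.23.
Round up → n = 586 per group.

n = 586 per group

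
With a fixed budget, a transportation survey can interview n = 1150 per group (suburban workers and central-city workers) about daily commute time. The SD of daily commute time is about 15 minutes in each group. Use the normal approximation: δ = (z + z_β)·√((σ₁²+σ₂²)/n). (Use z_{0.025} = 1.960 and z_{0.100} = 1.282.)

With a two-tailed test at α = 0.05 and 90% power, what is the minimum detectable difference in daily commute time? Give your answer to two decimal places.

Minimum detectable difference ≈ 2.03 minutes

δ = (z_{α/2} + z_β) · √((σ₁²+σ₂²)/n)
  = (1.960 + 1.282) · √(450/1150)
  = 3.242 · √0.3913
  = 3.242 · 0.6255
  = 2.0280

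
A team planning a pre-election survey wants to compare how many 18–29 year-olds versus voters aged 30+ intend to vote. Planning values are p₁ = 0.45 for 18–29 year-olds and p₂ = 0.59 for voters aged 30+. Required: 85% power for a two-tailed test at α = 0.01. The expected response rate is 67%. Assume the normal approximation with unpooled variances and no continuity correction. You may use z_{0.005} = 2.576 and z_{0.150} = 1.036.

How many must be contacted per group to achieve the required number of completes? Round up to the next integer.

n = 487 per group

n = (z_{α/2} + z_β)² · [p₁(1−p₁) + p₂(1−p₂)] / (p₁ − p₂)²
  = (2.576 + 1.036)² · (0.45·0.55 + 0.59·0.41) / (-0.14)²
  = (3.612)² · (0.2475 + 0.2419) / 0.0196
  = 13.0465 · 0.4894 / 0.0196
  = 325.76
Adjust for 67% response: 325.76 / 0.67 = 486.22.
Round up → n = 487 per group.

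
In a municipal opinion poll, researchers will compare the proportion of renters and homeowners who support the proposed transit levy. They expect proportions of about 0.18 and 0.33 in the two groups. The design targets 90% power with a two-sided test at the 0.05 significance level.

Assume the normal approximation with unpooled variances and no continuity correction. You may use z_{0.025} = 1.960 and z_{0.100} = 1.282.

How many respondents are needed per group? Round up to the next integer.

n = 173 per group

n = (z_{α/2} + z_β)² · [p₁(1−p₁) + p₂(1−p₂)] / (p₁ − p₂)²
  = (1.960 + 1.282)² · (0.18·0.82 + 0.33·0.67) / (-0.15)²
  = (3.242)² · (0.1476 + 0.2211) / 0.0225
  = 10.5106 · 0.3687 / 0.0225
  = 172.23
Round up → n = 173 per group.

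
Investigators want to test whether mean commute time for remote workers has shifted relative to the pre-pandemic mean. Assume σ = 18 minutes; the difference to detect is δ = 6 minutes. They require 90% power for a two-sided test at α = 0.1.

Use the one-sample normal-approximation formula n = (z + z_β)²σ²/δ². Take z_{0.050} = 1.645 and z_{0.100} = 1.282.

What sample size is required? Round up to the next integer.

n = (z_{α/2} + z_β)² · σ² / δ²
  = (1.645 + 1.282)² · 18² / 6²
  = 8.5673 · 324 / 36
  = 77.11
Round up → n = 78.

n = 78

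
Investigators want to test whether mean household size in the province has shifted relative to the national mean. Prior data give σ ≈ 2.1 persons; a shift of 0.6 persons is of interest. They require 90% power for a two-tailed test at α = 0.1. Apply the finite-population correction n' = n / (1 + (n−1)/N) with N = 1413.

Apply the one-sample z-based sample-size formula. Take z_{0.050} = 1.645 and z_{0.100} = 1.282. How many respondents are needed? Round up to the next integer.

n = (z_{α/2} + z_β)² · σ² / δ²
  = (1.645 + 1.282)² · 2.1² / 0.6²
  = 8.5673 · 4.41 / 0.36
  = 104.95
Finite-population correction (N = 1413): 104.95 / (1 + (104.95 − 1)/1413) = 97.76.
Round up → n = 98.

n = 98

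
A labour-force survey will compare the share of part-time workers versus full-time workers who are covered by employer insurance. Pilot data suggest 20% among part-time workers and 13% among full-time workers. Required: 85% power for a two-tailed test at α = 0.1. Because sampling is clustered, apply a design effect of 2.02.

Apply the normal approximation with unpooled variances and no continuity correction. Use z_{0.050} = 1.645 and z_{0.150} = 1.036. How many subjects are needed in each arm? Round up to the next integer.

n = 810 per group

n = (z_{α/2} + z_β)² · [p₁(1−p₁) + p₂(1−p₂)] / (p₁ − p₂)²
  = (1.645 + 1.036)² · (0.20·0.80 + 0.13·0.87) / (0.07)²
  = (2.681)² · (0.1600 + 0.1131) / 0.0049
  = 7.1878 · 0.2731 / 0.0049
  = 400.61
Design effect: 2.02 × 400.61 = 809.23.
Round up → n = 810 per group.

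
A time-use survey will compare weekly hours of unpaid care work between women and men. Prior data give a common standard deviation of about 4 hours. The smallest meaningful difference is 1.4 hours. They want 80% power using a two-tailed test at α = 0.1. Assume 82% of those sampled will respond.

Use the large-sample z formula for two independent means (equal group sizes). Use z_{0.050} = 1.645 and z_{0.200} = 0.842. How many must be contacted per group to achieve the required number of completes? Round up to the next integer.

n = (z_{α/2} + z_β)² · (σ₁² + σ₂²) / δ²
  = (1.645 + 0.842)² · (2·4² = 32) / 1.4²
  = 6.1852 · 32 / 1.96
  = 100.98
Adjust for 82% response: 100.98 / 0.82 = 123.15.
Round up → n = 124 per group.

n = 124 per group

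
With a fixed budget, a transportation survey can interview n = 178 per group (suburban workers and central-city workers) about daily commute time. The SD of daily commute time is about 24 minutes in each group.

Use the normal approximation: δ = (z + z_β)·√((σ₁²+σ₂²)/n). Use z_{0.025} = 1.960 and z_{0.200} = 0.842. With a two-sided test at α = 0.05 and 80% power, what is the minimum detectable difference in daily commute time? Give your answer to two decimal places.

Minimum detectable difference ≈ 7.13 minutes

δ = (z_{α/2} + z_β) · √((σ₁²+σ₂²)/n)
  = (1.960 + 0.842) · √(1152/178)
  = 2.802 · √6.4719
  = 2.802 · 2.5440
  = 7.1283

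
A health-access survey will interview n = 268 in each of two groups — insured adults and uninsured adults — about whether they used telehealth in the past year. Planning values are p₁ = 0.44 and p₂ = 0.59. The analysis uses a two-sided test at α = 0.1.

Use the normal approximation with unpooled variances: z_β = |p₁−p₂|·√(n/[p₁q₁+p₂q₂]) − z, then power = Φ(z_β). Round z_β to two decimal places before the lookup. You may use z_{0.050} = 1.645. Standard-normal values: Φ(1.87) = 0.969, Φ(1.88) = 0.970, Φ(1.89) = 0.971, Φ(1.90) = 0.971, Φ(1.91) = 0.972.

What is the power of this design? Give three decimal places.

z_β = |p₁−p₂|·√(n/[p₁q₁+p₂q₂]) − z_{α/2}
    = 0.15 · √(268/0.4883) − 1.645
    = 0.15 · 23.4274 − 1.645
    = 3.5141 − 1.645 = 1.8691 → 1.87
Power = Φ(1.87) = 0.969.

Power ≈ 0.969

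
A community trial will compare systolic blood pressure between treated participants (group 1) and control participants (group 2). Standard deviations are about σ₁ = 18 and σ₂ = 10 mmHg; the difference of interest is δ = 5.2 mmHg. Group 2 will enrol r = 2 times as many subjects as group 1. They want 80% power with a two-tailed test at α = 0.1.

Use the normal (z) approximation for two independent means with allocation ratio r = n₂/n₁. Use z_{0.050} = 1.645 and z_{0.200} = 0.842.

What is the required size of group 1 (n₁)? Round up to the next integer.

n₁ = 86

n₁ = (z_{α/2} + z_β)² · (σ₁² + σ₂²/r) / δ²
   = (1.645 + 0.842)² · (18² + 10²/2) / 5.2²
   = 6.1852 · (324 + 50) / 27.04
   = 6.1852 · 374 / 27.04
   = 85.55
Round up → n₁ = 86; n₂ = r·n₁ = 2 × 86 = 172.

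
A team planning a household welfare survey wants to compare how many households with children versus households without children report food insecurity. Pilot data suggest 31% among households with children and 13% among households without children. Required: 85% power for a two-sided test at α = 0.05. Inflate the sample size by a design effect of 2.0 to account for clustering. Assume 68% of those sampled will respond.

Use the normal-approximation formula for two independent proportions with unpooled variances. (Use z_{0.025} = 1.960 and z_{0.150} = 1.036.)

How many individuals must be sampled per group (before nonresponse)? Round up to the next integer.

n = 267 per group

n = (z_{α/2} + z_β)² · [p₁(1−p₁) + p₂(1−p₂)] / (p₁ − p₂)²
  = (1.960 + 1.036)² · (0.31·0.69 + 0.13·0.87) / (0.18)²
  = (2.996)² · (0.2139 + 0.1131) / 0.0324
  = 8.9760 · 0.3270 / 0.0324
  = 90.59
Design effect: 2.0 × 90.59 = 181.18.
Adjust for 68% response: 181.18 / 0.68 = 266.44.
Round up → n = 267 per group.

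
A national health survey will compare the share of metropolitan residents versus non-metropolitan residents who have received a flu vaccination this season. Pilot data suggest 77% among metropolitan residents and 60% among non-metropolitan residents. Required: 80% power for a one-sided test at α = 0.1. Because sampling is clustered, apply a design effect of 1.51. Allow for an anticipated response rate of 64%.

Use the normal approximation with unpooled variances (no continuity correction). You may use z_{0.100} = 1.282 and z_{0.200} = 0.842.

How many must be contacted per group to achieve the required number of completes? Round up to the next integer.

n = (z_α + z_β)² · [p₁(1−p₁) + p₂(1−p₂)] / (p₁ − p₂)²
  = (1.282 + 0.842)² · (0.77·0.23 + 0.60·0.40) / (0.17)²
  = (2.124)² · (0.1771 + 0.2400) / 0.0289
  = 4.5114 · 0.4171 / 0.0289
  = 65.11
Design effect: 1.51 × 65.11 = 98.32.
Adjust for 64% response: 98.32 / 0.64 = 153.62.
Round up → n = 154 per group.

n = 154 per group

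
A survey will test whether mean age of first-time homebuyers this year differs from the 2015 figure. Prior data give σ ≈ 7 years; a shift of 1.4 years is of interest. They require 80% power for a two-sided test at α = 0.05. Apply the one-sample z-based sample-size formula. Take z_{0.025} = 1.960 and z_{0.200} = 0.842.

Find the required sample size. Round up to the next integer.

n = (z_{α/2} + z_β)² · σ² / δ²
  = (1.960 + 0.842)² · 7² / 1.4²
  = 7.8512 · 49 / 1.96
  = 196.28
Round up → n = 197.

n = 197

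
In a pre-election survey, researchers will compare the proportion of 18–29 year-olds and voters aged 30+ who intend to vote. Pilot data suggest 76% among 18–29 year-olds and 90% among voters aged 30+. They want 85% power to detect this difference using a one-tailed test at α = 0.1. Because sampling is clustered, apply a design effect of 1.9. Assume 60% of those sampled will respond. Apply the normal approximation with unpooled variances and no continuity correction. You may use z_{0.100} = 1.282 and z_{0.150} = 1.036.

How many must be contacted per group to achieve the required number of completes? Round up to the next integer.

n = (z_α + z_β)² · [p₁(1−p₁) + p₂(1−p₂)] / (p₁ − p₂)²
  = (1.282 + 1.036)² · (0.76·0.24 + 0.90·0.10) / (-0.14)²
  = (2.318)² · (0.1824 + 0.0900) / 0.0196
  = 5.3731 · 0.2724 / 0.0196
  = 74.68
Design effect: 1.9 × 74.68 = 141.88.
Adjust for 60% response: 141.88 / 0.60 = 236.47.
Round up → n = 237 per group.

n = 237 per group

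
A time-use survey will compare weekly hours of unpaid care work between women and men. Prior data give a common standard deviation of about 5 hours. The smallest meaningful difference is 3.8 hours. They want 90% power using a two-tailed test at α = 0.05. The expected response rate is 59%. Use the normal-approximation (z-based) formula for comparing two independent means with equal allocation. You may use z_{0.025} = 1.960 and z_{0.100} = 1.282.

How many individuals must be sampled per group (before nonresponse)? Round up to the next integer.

n = (z_{α/2} + z_β)² · (σ₁² + σ₂²) / δ²
  = (1.960 + 1.282)² · (2·5² = 50) / 3.8²
  = 10.5106 · 50 / 14.44
  = 36.39
Adjust for 59% response: 36.39 / 0.59 = 61.68.
Round up → n = 62 per group.

n = 62 per group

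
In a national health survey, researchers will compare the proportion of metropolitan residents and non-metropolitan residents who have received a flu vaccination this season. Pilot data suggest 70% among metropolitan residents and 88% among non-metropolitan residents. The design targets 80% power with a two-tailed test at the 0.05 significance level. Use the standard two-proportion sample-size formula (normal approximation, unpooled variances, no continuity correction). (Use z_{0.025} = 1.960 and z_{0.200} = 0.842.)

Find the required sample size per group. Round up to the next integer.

n = (z_{α/2} + z_β)² · [p₁(1−p₁) + p₂(1−p₂)] / (p₁ − p₂)²
  = (1.960 + 0.842)² · (0.70·0.30 + 0.88·0.12) / (-0.18)²
  = (2.802)² · (0.2100 + 0.1056) / 0.0324
  = 7.8512 · 0.3156 / 0.0324
  = 76.48
Round up → n = 77 per group.

n = 77 per group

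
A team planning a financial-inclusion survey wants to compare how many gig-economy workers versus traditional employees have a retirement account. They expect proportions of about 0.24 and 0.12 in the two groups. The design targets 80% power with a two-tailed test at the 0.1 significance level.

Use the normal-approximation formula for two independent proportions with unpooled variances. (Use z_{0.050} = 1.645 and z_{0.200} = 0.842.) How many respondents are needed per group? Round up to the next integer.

n = (z_{α/2} + z_β)² · [p₁(1−p₁) + p₂(1−p₂)] / (p₁ − p₂)²
  = (1.645 + 0.842)² · (0.24·0.76 + 0.12·0.88) / (0.12)²
  = (2.487)² · (0.1824 + 0.1056) / 0.0144
  = 6.1852 · 0.2880 / 0.0144
  = 123.70
Round up → n = 124 per group.

n = 124 per group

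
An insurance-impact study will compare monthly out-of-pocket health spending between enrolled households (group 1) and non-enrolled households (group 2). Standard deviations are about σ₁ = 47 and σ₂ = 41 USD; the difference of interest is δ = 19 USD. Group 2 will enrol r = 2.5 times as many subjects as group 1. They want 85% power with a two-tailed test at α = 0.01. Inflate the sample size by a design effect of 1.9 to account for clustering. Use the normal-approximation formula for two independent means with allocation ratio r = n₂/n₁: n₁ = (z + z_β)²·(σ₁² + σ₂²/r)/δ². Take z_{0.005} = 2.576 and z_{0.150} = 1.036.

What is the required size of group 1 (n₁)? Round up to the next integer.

n₁ = (z_{α/2} + z_β)² · (σ₁² + σ₂²/r) / δ²
   = (2.576 + 1.036)² · (47² + 41²/2.5) / 19²
   = 13.0465 · (2209 + 672.4) / 361
   = 13.0465 · 2881.4 / 361
   = 104.13
Design effect: 1.9 × 104.13 = 197.85.
Round up → n₁ = 198; n₂ = r·n₁ = 2.5 × 198 = 495.

n₁ = 198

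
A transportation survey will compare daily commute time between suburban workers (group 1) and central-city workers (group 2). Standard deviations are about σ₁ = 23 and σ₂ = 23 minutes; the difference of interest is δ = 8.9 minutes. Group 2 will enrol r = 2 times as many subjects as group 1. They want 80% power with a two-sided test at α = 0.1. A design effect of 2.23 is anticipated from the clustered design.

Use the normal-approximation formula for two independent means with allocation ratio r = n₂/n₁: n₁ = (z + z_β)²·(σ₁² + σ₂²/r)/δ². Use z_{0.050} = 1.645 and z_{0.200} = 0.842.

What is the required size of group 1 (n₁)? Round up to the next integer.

n₁ = (z_{α/2} + z_β)² · (σ₁² + σ₂²/r) / δ²
   = (1.645 + 0.842)² · (23² + 23²/2) / 8.9²
   = 6.1852 · (529 + 264.5) / 79.21
   = 6.1852 · 793.5 / 79.21
   = 61.96
Design effect: 2.23 × 61.96 = 138.17.
Round up → n₁ = 139; n₂ = r·n₁ = 2 × 139 = 278.

n₁ = 139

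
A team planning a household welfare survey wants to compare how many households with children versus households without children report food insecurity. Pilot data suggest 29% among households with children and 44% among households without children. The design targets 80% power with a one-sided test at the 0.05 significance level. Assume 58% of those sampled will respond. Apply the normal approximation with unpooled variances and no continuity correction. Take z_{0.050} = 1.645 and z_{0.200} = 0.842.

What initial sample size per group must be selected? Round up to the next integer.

n = (z_α + z_β)² · [p₁(1−p₁) + p₂(1−p₂)] / (p₁ − p₂)²
  = (1.645 + 0.842)² · (0.29·0.71 + 0.44·0.56) / (-0.15)²
  = (2.487)² · (0.2059 + 0.2464) / 0.0225
  = 6.1852 · 0.4523 / 0.0225
  = 124.34
Adjust for 58% response: 124.34 / 0.58 = 214.37.
Round up → n = 215 per group.

n = 215 per group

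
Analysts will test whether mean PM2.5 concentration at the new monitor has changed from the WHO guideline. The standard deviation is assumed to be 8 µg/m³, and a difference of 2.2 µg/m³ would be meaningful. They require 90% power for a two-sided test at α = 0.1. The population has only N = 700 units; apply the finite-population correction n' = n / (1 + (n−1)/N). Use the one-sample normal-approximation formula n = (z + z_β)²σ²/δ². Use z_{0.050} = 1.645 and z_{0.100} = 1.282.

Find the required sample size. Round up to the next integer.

n = (z_{α/2} + z_β)² · σ² / δ²
  = (1.645 + 1.282)² · 8² / 2.2²
  = 8.5673 · 64 / 4.84
  = 113.29
Finite-population correction (N = 700): 113.29 / (1 + (113.29 − 1)/700) = 97.63.
Round up → n = 98.

n = 98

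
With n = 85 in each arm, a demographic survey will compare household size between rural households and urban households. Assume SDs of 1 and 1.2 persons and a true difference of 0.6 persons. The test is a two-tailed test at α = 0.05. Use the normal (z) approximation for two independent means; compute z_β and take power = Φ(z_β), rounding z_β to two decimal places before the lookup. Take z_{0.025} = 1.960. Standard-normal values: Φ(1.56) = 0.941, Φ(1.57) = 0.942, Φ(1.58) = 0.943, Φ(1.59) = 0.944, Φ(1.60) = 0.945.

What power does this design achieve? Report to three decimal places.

z_β = δ·√(n/(σ₁²+σ₂²)) − z_{α/2}
    = 0.6 · √(85/2.44) − 1.960
    = 0.6 · 5.90221 − 1.960
    = 3.5413 − 1.960 = 1.5813 → 1.58
Power = Φ(1.58) = 0.943.

Power ≈ 0.943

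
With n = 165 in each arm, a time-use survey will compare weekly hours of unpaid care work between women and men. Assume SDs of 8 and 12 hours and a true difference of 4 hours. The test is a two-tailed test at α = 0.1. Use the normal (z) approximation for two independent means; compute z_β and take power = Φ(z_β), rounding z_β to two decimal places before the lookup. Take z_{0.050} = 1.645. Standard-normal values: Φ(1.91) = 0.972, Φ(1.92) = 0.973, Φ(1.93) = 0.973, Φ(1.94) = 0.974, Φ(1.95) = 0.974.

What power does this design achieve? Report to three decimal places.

z_β = δ·√(n/(σ₁²+σ₂²)) − z_{α/2}
    = 4 · √(165/208) − 1.645
    = 4 · 0.89066 − 1.645
    = 3.5626 − 1.645 = 1.9176 → 1.92
Power = Φ(1.92) = 0.973.

Power ≈ 0.973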